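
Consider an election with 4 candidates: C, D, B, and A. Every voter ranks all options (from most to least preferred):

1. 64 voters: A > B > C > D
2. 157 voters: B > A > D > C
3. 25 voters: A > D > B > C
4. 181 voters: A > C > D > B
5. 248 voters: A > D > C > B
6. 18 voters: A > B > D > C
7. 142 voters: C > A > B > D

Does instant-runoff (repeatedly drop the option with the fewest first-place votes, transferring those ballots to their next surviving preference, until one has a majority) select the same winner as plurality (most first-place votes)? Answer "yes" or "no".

yes

Instant-runoff — R1 C 142, D 0, B 157, A 536 (A winner). Winner: A.
Plurality — first-place votes: C 142, D 0, B 157, A 536. Winner: A.
The two methods agree.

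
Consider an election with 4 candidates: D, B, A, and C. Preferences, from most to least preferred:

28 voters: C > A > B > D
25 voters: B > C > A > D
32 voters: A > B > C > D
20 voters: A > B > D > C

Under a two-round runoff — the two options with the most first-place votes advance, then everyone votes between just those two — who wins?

C

Round 1 first-place votes: D 0, B 25, A 52, C 28.
A and C advance.
Runoff: A is preferred to C by 52 voters; C by 53.
C wins the runoff.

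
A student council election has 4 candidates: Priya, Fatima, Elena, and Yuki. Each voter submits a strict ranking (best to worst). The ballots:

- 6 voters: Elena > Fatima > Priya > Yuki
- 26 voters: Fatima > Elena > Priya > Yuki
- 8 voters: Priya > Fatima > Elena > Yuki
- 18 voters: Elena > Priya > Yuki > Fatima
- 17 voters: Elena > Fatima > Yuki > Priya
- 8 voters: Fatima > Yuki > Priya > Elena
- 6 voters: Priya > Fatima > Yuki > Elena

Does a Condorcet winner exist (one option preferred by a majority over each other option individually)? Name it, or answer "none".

Fatima

Fatima vs Priya: 57–32 for Fatima.
Fatima vs Elena: 48–41 for Fatima.
Fatima vs Yuki: 71–18 for Fatima.
Fatima beats every other option head-to-head.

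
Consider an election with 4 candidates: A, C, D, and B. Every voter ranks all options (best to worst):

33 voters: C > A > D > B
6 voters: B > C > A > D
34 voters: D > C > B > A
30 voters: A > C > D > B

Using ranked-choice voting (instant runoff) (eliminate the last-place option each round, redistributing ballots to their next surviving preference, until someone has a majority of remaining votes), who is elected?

Round 1: A 30, C 33, D 34, B 6. Eliminate B.
Round 2: A 30, C 39, D 34. Eliminate A.
Round 3: C 69, D 34. C has a majority.

C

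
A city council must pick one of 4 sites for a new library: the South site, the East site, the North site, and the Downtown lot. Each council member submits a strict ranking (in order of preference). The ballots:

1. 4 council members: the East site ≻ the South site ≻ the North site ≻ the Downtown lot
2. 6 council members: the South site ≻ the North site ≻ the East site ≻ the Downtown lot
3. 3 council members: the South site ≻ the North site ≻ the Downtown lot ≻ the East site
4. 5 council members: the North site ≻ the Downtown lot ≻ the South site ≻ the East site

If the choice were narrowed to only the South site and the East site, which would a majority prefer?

Voters preferring the South site to the East site: 14; preferring the East site to the South site: 4.
the South site wins the head-to-head.

the South site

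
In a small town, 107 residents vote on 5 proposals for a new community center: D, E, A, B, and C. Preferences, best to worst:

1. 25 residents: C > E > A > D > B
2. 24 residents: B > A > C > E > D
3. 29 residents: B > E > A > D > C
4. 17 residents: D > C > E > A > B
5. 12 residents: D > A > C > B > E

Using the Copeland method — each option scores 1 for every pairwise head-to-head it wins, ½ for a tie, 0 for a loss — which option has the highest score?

A

D: beats B and C; loses to E and A → score 2.
E: beats D and A; loses to B and C → score 2.
A: beats D, B, and C; loses to E → score 3.
B: beats E; loses to D, A, and C → score 1.
C: beats E and B; loses to D and A → score 2.
A has the best pairwise record.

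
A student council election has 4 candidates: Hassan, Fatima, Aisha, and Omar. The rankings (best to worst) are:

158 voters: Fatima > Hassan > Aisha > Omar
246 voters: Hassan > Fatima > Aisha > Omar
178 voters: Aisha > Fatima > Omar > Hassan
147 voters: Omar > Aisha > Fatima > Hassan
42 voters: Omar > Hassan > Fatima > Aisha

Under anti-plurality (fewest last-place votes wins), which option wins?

Fatima

Last-place votes: Hassan 325, Fatima 0, Aisha 42, Omar 404.
Fatima is ranked last by the fewest voters, so Fatima wins.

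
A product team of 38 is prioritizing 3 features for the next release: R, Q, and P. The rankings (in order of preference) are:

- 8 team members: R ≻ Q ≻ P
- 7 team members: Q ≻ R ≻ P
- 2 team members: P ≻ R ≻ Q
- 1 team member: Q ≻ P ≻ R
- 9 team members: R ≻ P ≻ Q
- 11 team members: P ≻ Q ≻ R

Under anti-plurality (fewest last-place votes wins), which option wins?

Last-place votes: R 12, Q 11, P 15.
Q is ranked last by the fewest voters, so Q wins.

Q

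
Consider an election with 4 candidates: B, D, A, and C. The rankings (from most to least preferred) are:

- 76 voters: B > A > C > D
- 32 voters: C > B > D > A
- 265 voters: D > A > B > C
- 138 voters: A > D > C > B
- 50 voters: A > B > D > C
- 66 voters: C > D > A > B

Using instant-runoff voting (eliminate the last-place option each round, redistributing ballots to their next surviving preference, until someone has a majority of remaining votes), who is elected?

Round 1: B 76, D 265, A 188, C 98. Eliminate B.
Round 2: D 265, A 264, C 98. Eliminate C.
Round 3: D 363, A 264. D has a majority.

D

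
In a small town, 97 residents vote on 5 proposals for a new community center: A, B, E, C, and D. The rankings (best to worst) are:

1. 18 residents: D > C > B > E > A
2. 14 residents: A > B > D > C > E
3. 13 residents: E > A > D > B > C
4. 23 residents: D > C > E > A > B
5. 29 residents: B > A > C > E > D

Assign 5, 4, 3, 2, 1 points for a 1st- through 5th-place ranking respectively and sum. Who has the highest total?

A: 18·1 + 14·5 + 13·4 + 23·2 + 29·4 = 302
B: 18·3 + 14·4 + 13·2 + 23·1 + 29·5 = 304
E: 18·2 + 14·1 + 13·5 + 23·3 + 29·2 = 242
C: 18·4 + 14·2 + 13·1 + 23·4 + 29·3 = 292
D: 18·5 + 14·3 + 13·3 + 23·5 + 29·1 = 315
D has the highest Borda score (315).

D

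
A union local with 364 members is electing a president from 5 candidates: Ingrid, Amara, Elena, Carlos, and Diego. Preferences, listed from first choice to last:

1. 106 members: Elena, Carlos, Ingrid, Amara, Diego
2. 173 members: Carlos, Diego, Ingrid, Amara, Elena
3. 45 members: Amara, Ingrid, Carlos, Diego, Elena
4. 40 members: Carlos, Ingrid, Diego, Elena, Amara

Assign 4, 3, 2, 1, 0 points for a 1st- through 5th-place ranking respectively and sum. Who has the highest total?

Carlos

Ingrid: 106·2 + 173·2 + 45·3 + 40·3 = 813
Amara: 106·1 + 173·1 + 45·4 + 40·0 = 459
Elena: 106·4 + 173·0 + 45·0 + 40·1 = 464
Carlos: 106·3 + 173·4 + 45·2 + 40·4 = 1260
Diego: 106·0 + 173·3 + 45·1 + 40·2 = 644
Carlos has the highest Borda score (1260).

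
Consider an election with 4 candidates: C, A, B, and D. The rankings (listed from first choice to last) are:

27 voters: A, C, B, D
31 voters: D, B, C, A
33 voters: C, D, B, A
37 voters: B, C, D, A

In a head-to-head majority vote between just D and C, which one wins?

Voters preferring D to C: 31; preferring C to D: 97.
C wins the head-to-head.

C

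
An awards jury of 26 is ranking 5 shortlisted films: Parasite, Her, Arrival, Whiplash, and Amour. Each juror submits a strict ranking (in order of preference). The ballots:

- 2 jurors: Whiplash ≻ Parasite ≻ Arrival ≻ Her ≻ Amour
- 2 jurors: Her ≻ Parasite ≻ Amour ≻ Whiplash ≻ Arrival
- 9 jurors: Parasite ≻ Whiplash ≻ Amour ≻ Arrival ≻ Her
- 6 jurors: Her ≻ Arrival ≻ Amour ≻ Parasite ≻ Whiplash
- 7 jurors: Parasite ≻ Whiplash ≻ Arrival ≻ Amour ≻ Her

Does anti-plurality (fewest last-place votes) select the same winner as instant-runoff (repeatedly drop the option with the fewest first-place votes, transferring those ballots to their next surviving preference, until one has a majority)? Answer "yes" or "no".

Anti-plurality — last-place votes: Parasite 0, Her 16, Arrival 2, Whiplash 6, Amour 2. Winner: Parasite.
Instant-runoff — R1 Parasite 16, Her 8, Arrival 0, Whiplash 2, Amour 0 (Parasite winner). Winner: Parasite.
The two methods agree.

yes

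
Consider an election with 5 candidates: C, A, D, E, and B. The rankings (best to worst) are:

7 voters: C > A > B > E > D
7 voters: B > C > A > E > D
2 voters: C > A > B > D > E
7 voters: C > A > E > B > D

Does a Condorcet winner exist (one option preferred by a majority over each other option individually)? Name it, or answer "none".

C

C vs A: 23–0 for C.
C vs D: 23–0 for C.
C vs E: 23–0 for C.
C vs B: 16–7 for C.
C beats every other option head-to-head.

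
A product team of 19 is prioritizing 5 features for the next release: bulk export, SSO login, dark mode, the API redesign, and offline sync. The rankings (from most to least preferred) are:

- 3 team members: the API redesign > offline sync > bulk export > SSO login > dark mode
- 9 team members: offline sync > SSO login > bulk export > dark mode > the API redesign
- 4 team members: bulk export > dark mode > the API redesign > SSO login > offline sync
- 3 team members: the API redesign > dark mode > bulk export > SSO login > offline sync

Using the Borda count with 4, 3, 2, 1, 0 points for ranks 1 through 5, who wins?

bulk export: 3·2 + 9·2 + 4·4 + 3·2 = 46
SSO login: 3·1 + 9·3 + 4·1 + 3·1 = 37
dark mode: 3·0 + 9·1 + 4·3 + 3·3 = 30
the API redesign: 3·4 + 9·0 + 4·2 + 3·4 = 32
offline sync: 3·3 + 9·4 + 4·0 + 3·0 = 45
bulk export has the highest Borda score (46).

bulk export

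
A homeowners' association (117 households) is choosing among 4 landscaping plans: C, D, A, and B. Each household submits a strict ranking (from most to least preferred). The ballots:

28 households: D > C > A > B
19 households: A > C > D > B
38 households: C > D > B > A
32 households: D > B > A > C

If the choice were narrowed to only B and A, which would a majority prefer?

Voters preferring B to A: 70; preferring A to B: 47.
B wins the head-to-head.

B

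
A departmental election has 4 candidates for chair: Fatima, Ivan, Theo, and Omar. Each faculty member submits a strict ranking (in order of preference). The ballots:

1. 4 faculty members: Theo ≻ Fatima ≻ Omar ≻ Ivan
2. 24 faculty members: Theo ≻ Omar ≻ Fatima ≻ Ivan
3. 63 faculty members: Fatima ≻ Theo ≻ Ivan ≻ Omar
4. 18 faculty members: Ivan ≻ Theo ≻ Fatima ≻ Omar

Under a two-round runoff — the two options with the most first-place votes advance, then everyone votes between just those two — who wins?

Fatima

Round 1 first-place votes: Fatima 63, Ivan 18, Theo 28, Omar 0.
Fatima and Theo advance.
Runoff: Fatima is preferred to Theo by 63 voters; Theo by 46.
Fatima wins the runoff.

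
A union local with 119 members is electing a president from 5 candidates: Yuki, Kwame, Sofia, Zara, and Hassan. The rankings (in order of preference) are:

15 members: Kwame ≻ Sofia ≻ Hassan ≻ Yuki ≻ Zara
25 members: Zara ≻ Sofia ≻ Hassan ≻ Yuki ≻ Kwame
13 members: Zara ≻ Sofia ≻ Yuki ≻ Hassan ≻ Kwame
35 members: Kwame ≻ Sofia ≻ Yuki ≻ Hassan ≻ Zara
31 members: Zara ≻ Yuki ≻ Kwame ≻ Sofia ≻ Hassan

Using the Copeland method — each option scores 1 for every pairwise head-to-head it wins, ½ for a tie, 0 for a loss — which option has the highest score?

Zara

Yuki: beats Kwame and Hassan; loses to Sofia and Zara → score 2.
Kwame: beats Sofia and Hassan; loses to Yuki and Zara → score 2.
Sofia: beats Yuki and Hassan; loses to Kwame and Zara → score 2.
Zara: beats Yuki, Kwame, Sofia, and Hassan → score 4.
Hassan: loses to Yuki, Kwame, Sofia, and Zara → score 0.
Zara has the best pairwise record.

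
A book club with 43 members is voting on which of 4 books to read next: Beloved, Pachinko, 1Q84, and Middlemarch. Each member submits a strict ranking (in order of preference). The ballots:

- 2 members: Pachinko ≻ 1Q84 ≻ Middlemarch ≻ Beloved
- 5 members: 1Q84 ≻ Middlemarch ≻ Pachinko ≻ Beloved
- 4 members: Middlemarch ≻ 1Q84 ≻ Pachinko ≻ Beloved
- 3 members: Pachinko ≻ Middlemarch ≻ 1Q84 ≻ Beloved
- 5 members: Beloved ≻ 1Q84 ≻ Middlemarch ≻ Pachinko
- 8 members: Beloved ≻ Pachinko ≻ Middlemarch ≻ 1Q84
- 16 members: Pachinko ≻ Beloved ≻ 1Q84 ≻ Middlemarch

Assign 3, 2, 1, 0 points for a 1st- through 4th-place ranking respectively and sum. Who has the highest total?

Beloved: 2·0 + 5·0 + 4·0 + 3·0 + 5·3 + 8·3 + 16·2 = 71
Pachinko: 2·3 + 5·1 + 4·1 + 3·3 + 5·0 + 8·2 + 16·3 = 88
1Q84: 2·2 + 5·3 + 4·2 + 3·1 + 5·2 + 8·0 + 16·1 = 56
Middlemarch: 2·1 + 5·2 + 4·3 + 3·2 + 5·1 + 8·1 + 16·0 = 43
Pachinko has the highest Borda score (88).

Pachinko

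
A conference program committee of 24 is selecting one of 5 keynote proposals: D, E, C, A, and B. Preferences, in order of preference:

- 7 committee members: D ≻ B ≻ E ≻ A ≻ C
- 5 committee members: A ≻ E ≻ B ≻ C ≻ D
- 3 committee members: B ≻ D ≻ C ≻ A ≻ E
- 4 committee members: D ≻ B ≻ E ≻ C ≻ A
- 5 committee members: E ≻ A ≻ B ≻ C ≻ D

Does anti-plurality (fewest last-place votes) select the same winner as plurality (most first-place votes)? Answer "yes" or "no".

no

Anti-plurality — last-place votes: D 10, E 3, C 7, A 4, B 0. Winner: B.
Plurality — first-place votes: D 11, E 5, C 0, A 5, B 3. Winner: D.
The two methods disagree.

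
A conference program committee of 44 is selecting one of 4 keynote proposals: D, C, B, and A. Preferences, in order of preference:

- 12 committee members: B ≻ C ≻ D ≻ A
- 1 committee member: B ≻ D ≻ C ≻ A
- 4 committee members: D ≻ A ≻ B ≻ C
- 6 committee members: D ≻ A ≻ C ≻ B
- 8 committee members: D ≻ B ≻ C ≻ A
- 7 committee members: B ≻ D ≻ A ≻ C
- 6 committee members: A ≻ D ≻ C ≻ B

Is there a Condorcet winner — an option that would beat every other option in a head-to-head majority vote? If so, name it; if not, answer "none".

D

D vs C: 32–12 for D.
D vs B: 24–20 for D.
D vs A: 38–6 for D.
D beats every other option head-to-head.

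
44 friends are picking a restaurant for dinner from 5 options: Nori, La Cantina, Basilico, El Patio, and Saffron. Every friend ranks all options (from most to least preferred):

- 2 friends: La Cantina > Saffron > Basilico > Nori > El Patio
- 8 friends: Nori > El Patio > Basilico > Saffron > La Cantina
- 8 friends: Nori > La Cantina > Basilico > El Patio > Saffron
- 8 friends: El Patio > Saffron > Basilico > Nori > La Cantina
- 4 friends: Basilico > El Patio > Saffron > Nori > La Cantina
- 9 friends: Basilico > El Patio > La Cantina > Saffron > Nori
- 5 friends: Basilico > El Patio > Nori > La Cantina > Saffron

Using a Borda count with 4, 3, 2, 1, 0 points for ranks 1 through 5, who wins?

Nori: 2·1 + 8·4 + 8·4 + 8·1 + 4·1 + 9·0 + 5·2 = 88
La Cantina: 2·4 + 8·0 + 8·3 + 8·0 + 4·0 + 9·2 + 5·1 = 55
Basilico: 2·2 + 8·2 + 8·2 + 8·2 + 4·4 + 9·4 + 5·4 = 124
El Patio: 2·0 + 8·3 + 8·1 + 8·4 + 4·3 + 9·3 + 5·3 = 118
Saffron: 2·3 + 8·1 + 8·0 + 8·3 + 4·2 + 9·1 + 5·0 = 55
Basilico has the highest Borda score (124).

Basilico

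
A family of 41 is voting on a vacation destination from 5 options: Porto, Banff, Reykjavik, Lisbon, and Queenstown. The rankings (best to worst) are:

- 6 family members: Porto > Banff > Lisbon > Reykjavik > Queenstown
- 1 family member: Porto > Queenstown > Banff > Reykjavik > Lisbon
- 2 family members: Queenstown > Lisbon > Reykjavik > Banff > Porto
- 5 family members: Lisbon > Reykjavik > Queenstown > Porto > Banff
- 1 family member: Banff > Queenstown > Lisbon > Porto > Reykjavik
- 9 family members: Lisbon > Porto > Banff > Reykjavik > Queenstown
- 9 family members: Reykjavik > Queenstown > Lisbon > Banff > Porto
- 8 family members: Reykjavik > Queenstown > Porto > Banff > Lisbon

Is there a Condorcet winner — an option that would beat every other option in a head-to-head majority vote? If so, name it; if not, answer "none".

none

Checking pairwise contests:
Reykjavik beats Porto 24–17.
Porto beats Banff 29–12.
Lisbon beats Reykjavik 23–18.
Queenstown beats Lisbon 21–20.
Reykjavik beats Queenstown 37–4.
Every option loses at least one head-to-head, so there is no Condorcet winner.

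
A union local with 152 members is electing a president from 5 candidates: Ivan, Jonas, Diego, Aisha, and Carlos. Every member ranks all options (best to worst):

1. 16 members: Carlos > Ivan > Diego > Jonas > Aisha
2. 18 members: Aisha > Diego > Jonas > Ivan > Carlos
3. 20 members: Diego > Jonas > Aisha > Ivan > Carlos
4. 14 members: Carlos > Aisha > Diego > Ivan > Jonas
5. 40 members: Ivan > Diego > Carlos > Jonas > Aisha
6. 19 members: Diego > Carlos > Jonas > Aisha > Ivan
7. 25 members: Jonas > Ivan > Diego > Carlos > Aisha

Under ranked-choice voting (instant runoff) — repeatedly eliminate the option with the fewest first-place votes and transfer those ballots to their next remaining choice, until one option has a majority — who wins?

Ivan

Round 1: Ivan 40, Jonas 25, Diego 39, Aisha 18, Carlos 30. Eliminate Aisha.
Round 2: Ivan 40, Jonas 25, Diego 57, Carlos 30. Eliminate Jonas.
Round 3: Ivan 65, Diego 57, Carlos 30. Eliminate Carlos.
Round 4: Ivan 81, Diego 71. Ivan has a majority.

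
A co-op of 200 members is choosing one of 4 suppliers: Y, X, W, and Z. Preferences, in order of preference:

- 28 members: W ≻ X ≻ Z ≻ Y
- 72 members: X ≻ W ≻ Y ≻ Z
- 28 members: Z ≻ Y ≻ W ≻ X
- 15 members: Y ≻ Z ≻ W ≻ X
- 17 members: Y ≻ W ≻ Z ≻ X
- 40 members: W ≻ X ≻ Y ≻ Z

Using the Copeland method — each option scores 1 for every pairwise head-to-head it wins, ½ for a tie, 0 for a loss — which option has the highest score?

W

Y: beats Z; loses to X and W → score 1.
X: beats Y and Z; loses to W → score 2.
W: beats Y, X, and Z → score 3.
Z: loses to Y, X, and W → score 0.
W has the best pairwise record.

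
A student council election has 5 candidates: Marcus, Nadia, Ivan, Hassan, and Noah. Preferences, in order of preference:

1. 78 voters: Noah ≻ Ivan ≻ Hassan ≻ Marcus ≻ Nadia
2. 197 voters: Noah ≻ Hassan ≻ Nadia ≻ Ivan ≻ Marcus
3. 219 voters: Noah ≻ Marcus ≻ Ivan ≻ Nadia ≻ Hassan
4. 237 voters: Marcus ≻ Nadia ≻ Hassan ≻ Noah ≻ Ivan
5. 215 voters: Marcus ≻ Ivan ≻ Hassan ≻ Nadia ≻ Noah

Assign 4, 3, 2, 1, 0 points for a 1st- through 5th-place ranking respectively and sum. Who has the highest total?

Marcus: 78·1 + 197·0 + 219·3 + 237·4 + 215·4 = 2543
Nadia: 78·0 + 197·2 + 219·1 + 237·3 + 215·1 = 1539
Ivan: 78·3 + 197·1 + 219·2 + 237·0 + 215·3 = 1514
Hassan: 78·2 + 197·3 + 219·0 + 237·2 + 215·2 = 1651
Noah: 78·4 + 197·4 + 219·4 + 237·1 + 215·0 = 2213
Marcus has the highest Borda score (2543).

Marcus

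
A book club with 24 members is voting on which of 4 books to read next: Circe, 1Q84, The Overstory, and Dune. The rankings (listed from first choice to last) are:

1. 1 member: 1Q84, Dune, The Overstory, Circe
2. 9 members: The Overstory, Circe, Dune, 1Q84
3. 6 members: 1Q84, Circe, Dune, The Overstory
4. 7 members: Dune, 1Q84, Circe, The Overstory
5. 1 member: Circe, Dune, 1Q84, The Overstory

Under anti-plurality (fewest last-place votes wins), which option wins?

Last-place votes: Circe 1, 1Q84 9, The Overstory 14, Dune 0.
Dune is ranked last by the fewest voters, so Dune wins.

Dune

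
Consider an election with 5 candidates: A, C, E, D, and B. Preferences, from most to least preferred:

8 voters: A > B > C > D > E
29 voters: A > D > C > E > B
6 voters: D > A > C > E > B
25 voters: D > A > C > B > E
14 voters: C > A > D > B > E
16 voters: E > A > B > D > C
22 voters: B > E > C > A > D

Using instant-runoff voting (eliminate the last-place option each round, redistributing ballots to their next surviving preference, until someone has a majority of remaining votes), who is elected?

A

Round 1: A 37, C 14, E 16, D 31, B 22. Eliminate C.
Round 2: A 51, E 16, D 31, B 22. Eliminate E.
Round 3: A 67, D 31, B 22. A has a majority.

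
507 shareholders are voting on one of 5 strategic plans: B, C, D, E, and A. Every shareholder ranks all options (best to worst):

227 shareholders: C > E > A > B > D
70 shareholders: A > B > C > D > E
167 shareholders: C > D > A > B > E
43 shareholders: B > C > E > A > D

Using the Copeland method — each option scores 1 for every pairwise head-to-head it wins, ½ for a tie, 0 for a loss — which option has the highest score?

C

B: beats D and E; loses to C and A → score 2.
C: beats B, D, E, and A → score 4.
D: loses to B, C, E, and A → score 0.
E: beats D and A; loses to B and C → score 2.
A: beats B and D; loses to C and E → score 2.
C has the best pairwise record.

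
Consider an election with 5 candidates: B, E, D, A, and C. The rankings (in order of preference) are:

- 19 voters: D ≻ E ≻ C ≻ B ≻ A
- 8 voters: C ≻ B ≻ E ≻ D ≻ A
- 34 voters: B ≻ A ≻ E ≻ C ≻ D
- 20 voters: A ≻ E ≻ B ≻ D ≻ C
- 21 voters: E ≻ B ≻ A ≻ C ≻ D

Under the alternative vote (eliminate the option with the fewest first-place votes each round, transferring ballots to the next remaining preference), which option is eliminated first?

Round 1: B 34, E 21, D 19, A 20, C 8. Eliminate C.

C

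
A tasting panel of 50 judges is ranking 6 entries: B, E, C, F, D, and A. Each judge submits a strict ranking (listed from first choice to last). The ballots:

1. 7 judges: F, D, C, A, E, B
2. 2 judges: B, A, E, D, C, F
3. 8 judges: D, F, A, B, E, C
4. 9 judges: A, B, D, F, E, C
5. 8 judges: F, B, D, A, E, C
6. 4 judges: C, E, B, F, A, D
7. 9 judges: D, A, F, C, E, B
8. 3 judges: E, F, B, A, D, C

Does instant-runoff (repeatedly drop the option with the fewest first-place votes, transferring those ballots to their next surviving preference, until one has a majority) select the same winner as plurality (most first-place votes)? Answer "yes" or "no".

Instant-runoff — R1 B 2, E 3, C 4, F 15, D 17, A 9 (B out); R2 E 3, C 4, F 15, D 17, A 11 (E out); R3 C 4, F 18, D 17, A 11 (C out); R4 F 22, D 17, A 11 (A out); R5 F 22, D 28 (D winner). Winner: D.
Plurality — first-place votes: B 2, E 3, C 4, F 15, D 17, A 9. Winner: D.
The two methods agree.

yes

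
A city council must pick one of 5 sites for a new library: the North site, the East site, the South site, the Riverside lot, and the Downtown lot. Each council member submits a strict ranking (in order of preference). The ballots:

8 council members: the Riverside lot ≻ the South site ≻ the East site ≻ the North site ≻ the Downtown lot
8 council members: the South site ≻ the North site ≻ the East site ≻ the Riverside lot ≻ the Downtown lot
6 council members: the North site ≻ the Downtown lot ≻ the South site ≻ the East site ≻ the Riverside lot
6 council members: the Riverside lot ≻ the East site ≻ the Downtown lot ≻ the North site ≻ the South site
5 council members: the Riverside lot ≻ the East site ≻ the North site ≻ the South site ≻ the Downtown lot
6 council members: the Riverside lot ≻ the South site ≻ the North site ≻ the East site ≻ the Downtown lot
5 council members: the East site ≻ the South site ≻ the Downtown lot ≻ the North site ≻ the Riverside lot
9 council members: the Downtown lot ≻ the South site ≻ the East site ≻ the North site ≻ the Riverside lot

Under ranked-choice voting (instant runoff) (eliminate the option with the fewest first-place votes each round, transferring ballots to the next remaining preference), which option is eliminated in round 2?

the North site

Round 1: the North site 6, the East site 5, the South site 8, the Riverside lot 25, the Downtown lot 9. Eliminate the East site.
Round 2: the North site 6, the South site 13, the Riverside lot 25, the Downtown lot 9. Eliminate the North site.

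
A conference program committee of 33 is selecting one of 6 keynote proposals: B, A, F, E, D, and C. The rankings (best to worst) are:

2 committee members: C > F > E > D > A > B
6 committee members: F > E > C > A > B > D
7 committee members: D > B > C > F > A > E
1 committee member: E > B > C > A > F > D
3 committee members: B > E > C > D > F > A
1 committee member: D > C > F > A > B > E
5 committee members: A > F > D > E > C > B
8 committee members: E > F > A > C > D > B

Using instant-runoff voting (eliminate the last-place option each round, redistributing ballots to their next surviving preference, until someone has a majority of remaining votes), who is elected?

Round 1: B 3, A 5, F 6, E 9, D 8, C 2. Eliminate C.
Round 2: B 3, A 5, F 8, E 9, D 8. Eliminate B.
Round 3: A 5, F 8, E 12, D 8. Eliminate A.
Round 4: F 13, E 12, D 8. Eliminate D.
Round 5: F 21, E 12. F has a majority.

F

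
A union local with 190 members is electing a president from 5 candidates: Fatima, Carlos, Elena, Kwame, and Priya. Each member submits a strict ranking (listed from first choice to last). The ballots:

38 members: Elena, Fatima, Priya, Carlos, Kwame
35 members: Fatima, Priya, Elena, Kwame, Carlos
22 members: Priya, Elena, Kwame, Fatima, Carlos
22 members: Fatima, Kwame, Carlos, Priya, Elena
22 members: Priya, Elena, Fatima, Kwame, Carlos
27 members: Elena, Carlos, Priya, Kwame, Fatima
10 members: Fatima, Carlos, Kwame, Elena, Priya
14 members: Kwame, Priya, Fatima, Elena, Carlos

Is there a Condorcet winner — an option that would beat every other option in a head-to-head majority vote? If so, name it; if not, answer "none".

none

Checking pairwise contests:
Elena beats Fatima 109–81.
Fatima beats Carlos 163–27.
Priya beats Elena 115–75.
Fatima beats Kwame 127–63.
Fatima beats Priya 105–85.
Every option loses at least one head-to-head, so there is no Condorcet winner.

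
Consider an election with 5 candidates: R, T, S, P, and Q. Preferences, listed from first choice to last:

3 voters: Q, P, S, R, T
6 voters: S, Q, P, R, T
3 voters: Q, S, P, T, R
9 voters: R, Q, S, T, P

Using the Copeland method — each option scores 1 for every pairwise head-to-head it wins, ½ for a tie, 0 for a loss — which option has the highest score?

R: beats T; loses to S, P, and Q → score 1.
T: loses to R, S, P, and Q → score 0.
S: beats R, T, and P; loses to Q → score 3.
P: beats R and T; loses to S and Q → score 2.
Q: beats R, T, S, and P → score 4.
Q has the best pairwise record.

Q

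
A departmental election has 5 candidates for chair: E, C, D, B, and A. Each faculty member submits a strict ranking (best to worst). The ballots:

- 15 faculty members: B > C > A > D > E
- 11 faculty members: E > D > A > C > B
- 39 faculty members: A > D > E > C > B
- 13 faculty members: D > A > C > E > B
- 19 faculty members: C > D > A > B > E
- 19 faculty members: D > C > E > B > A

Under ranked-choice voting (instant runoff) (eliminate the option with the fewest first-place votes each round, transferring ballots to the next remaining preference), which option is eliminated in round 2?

B

Round 1: E 11, C 19, D 32, B 15, A 39. Eliminate E.
Round 2: C 19, D 43, B 15, A 39. Eliminate B.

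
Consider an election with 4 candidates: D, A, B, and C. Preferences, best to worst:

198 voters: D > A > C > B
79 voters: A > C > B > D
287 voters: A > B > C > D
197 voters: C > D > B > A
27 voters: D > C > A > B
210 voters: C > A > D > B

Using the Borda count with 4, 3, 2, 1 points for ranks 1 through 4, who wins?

A

D: 198·4 + 79·1 + 287·1 + 197·3 + 27·4 + 210·2 = 2277
A: 198·3 + 79·4 + 287·4 + 197·1 + 27·2 + 210·3 = 2939
B: 198·1 + 79·2 + 287·3 + 197·2 + 27·1 + 210·1 = 1848
C: 198·2 + 79·3 + 287·2 + 197·4 + 27·3 + 210·4 = 2916
A has the highest Borda score (2939).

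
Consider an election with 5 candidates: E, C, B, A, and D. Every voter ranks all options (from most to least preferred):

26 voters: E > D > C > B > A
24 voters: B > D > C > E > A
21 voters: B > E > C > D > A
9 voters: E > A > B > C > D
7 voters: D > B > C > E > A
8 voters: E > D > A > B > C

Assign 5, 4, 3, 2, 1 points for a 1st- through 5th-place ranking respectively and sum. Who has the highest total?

E: 26·5 + 24·2 + 21·4 + 9·5 + 7·2 + 8·5 = 361
C: 26·3 + 24·3 + 21·3 + 9·2 + 7·3 + 8·1 = 260
B: 26·2 + 24·5 + 21·5 + 9·3 + 7·4 + 8·2 = 348
A: 26·1 + 24·1 + 21·1 + 9·4 + 7·1 + 8·3 = 138
D: 26·4 + 24·4 + 21·2 + 9·1 + 7·5 + 8·4 = 318
E has the highest Borda score (361).

E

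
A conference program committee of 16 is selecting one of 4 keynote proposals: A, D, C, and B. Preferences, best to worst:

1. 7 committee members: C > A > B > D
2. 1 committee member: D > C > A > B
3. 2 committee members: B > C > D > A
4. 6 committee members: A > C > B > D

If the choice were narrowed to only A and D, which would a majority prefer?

Voters preferring A to D: 13; preferring D to A: 3.
A wins the head-to-head.

A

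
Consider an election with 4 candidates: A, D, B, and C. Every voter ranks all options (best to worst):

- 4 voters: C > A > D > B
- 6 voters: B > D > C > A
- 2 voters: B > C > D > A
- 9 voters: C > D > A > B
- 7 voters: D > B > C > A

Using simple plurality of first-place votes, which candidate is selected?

First-place votes: A 0, D 7, B 8, C 13.
C has the most first-place votes.

C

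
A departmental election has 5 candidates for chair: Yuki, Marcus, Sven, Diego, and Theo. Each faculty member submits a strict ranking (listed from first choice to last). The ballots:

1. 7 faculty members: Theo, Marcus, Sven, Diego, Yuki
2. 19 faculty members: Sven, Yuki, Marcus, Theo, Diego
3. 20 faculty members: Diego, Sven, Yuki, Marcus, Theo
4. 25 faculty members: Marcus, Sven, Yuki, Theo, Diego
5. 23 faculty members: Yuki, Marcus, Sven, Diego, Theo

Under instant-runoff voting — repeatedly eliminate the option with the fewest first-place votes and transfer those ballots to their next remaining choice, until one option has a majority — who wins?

Round 1: Yuki 23, Marcus 25, Sven 19, Diego 20, Theo 7. Eliminate Theo.
Round 2: Yuki 23, Marcus 32, Sven 19, Diego 20. Eliminate Sven.
Round 3: Yuki 42, Marcus 32, Diego 20. Eliminate Diego.
Round 4: Yuki 62, Marcus 32. Yuki has a majority.

Yuki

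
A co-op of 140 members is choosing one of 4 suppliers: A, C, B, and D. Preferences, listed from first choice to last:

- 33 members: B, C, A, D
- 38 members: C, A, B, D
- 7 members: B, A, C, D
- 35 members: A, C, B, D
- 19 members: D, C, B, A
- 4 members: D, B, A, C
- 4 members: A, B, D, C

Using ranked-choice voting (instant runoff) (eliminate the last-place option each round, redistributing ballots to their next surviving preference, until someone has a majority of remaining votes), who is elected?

Round 1: A 39, C 38, B 40, D 23. Eliminate D.
Round 2: A 39, C 57, B 44. Eliminate A.
Round 3: C 92, B 48. C has a majority.

C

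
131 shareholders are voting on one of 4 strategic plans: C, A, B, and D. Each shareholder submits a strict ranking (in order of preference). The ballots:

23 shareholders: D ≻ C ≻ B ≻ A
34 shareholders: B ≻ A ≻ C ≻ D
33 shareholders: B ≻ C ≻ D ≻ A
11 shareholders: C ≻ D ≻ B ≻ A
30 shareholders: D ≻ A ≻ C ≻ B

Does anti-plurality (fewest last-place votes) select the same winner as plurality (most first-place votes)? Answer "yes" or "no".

Anti-plurality — last-place votes: C 0, A 67, B 30, D 34. Winner: C.
Plurality — first-place votes: C 11, A 0, B 67, D 53. Winner: B.
The two methods disagree.

no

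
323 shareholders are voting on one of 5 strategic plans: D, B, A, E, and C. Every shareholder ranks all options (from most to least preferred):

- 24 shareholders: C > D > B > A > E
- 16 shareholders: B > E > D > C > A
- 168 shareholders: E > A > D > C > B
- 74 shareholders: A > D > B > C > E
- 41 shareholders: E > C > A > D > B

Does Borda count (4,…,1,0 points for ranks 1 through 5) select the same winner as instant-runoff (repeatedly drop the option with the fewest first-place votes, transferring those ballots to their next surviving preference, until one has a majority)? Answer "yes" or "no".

no

Borda — scores: D 703, B 260, A 906, E 884, C 477. Winner: A.
Instant-runoff — R1 D 0, B 16, A 74, E 209, C 24 (E winner). Winner: E.
The two methods disagree.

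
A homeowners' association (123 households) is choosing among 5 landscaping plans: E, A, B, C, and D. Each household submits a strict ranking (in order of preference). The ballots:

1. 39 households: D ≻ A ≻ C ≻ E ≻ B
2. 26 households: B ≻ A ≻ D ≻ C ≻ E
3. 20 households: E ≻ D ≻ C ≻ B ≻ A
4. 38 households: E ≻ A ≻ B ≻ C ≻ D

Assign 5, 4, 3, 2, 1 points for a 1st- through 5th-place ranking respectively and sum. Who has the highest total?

E: 39·2 + 26·1 + 20·5 + 38·5 = 394
A: 39·4 + 26·4 + 20·1 + 38·4 = 432
B: 39·1 + 26·5 + 20·2 + 38·3 = 323
C: 39·3 + 26·2 + 20·3 + 38·2 = 305
D: 39·5 + 26·3 + 20·4 + 38·1 = 391
A has the highest Borda score (432).

A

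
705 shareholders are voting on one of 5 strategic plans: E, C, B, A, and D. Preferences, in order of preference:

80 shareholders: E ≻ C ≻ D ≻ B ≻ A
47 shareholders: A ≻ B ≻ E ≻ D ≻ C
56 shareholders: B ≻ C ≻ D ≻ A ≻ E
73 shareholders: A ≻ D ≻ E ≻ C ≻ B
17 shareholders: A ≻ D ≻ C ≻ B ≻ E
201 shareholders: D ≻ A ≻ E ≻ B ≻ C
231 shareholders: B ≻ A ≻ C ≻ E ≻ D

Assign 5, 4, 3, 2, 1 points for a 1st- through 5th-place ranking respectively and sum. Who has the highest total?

E: 80·5 + 47·3 + 56·1 + 73·3 + 17·1 + 201·3 + 231·2 = 1898
C: 80·4 + 47·1 + 56·4 + 73·2 + 17·3 + 201·1 + 231·3 = 1682
B: 80·2 + 47·4 + 56·5 + 73·1 + 17·2 + 201·2 + 231·5 = 2292
A: 80·1 + 47·5 + 56·2 + 73·5 + 17·5 + 201·4 + 231·4 = 2605
D: 80·3 + 47·2 + 56·3 + 73·4 + 17·4 + 201·5 + 231·1 = 2098
A has the highest Borda score (2605).

A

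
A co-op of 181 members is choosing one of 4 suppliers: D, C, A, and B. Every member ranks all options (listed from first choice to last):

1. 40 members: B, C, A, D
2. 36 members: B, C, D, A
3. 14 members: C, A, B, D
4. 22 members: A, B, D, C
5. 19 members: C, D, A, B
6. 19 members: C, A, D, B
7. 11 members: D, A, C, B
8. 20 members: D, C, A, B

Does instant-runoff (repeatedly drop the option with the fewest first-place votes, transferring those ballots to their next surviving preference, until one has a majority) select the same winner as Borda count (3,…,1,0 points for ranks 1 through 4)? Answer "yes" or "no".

no

Instant-runoff — R1 D 31, C 52, A 22, B 76 (A out); R2 D 31, C 52, B 98 (B winner). Winner: B.
Borda — scores: D 208, C 359, A 233, B 286. Winner: C.
The two methods disagree.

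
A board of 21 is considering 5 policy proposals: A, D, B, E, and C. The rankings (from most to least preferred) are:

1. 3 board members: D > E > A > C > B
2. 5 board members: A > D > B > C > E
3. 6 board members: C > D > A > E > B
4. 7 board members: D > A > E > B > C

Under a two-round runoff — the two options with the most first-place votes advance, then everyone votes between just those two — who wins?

Round 1 first-place votes: A 5, D 10, B 0, E 0, C 6.
D and C advance.
Runoff: D is preferred to C by 15 voters; C by 6.
D wins the runoff.

D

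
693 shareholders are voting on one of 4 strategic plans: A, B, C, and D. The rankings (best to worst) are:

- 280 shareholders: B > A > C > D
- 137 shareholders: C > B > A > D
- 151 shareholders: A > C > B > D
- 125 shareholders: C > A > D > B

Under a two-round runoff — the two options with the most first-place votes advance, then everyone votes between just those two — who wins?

C

Round 1 first-place votes: A 151, B 280, C 262, D 0.
B and C advance.
Runoff: B is preferred to C by 280 voters; C by 413.
C wins the runoff.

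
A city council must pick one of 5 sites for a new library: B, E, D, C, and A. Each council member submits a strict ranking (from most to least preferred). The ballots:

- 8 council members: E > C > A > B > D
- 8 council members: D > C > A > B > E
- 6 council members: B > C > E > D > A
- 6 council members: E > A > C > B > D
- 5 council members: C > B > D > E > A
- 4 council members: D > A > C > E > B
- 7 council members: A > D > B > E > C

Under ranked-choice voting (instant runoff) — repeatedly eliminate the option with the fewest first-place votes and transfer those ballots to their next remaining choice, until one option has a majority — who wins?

Round 1: B 6, E 14, D 12, C 5, A 7. Eliminate C.
Round 2: B 11, E 14, D 12, A 7. Eliminate A.
Round 3: B 11, E 14, D 19. Eliminate B.
Round 4: E 20, D 24. D has a majority.

D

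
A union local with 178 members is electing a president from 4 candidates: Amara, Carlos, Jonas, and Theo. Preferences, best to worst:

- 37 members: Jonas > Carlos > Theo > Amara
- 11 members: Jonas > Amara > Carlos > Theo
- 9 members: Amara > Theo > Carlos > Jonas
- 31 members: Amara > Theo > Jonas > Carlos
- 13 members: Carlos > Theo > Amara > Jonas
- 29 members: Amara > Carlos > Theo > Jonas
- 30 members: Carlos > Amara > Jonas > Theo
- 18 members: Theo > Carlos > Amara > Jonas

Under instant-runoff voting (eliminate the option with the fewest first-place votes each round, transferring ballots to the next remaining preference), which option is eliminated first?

Theo

Round 1: Amara 69, Carlos 43, Jonas 48, Theo 18. Eliminate Theo.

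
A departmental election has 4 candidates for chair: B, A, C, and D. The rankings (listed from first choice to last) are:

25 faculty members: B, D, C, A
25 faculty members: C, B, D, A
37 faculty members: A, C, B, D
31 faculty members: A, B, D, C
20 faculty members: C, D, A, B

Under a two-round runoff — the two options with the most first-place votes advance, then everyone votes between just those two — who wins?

Round 1 first-place votes: B 25, A 68, C 45, D 0.
A and C advance.
Runoff: A is preferred to C by 68 voters; C by 70.
C wins the runoff.

C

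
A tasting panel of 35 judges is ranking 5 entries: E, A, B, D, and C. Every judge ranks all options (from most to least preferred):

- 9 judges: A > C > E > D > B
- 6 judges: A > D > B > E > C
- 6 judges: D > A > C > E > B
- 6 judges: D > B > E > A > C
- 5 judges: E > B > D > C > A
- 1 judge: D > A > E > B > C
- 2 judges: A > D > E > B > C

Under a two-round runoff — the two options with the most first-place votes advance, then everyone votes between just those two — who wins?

Round 1 first-place votes: E 5, A 17, B 0, D 13, C 0.
A and D advance.
Runoff: A is preferred to D by 17 voters; D by 18.
D wins the runoff.

D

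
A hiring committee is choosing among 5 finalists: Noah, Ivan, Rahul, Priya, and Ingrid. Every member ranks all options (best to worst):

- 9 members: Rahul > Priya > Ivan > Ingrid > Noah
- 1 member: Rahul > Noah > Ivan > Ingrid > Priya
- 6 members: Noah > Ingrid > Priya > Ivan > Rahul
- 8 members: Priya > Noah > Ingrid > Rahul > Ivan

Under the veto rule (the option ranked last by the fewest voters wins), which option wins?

Last-place votes: Noah 9, Ivan 8, Rahul 6, Priya 1, Ingrid 0.
Ingrid is ranked last by the fewest voters, so Ingrid wins.

Ingrid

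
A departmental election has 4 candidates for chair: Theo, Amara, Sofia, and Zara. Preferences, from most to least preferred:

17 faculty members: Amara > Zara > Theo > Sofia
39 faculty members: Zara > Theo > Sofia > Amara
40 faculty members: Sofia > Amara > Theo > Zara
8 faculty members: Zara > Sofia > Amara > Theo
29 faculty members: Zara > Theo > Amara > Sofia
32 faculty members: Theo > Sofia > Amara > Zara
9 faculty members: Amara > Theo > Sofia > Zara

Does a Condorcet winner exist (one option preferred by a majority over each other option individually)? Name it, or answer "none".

none

Checking pairwise contests:
Zara beats Theo 93–81.
Theo beats Amara 100–74.
Theo beats Sofia 126–48.
Amara beats Zara 98–76.
Every option loses at least one head-to-head, so there is no Condorcet winner.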